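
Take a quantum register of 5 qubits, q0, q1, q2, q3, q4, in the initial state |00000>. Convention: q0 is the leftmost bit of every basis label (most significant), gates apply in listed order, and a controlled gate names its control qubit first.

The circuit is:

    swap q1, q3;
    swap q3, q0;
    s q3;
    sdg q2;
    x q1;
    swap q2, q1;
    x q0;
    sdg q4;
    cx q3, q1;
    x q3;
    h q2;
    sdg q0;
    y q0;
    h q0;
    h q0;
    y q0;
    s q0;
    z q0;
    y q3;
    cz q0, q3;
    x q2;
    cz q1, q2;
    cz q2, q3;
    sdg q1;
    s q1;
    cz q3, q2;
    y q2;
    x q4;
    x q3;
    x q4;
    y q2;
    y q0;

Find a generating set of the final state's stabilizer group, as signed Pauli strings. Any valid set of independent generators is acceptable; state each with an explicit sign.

The stabilizer group can be generated by -IIXII, +ZIIII, +IZIII, -IIIZI, +IIIIZ, among other valid generating sets. Key observation: the block from step 12 through step 17 cancels to the identity and can be dropped.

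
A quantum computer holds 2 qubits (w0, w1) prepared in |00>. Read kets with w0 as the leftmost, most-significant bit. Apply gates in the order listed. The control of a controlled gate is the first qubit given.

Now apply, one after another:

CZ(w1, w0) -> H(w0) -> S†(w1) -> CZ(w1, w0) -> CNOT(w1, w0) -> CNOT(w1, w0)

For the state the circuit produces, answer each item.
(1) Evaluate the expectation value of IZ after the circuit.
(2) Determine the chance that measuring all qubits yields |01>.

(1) In the final state, IZ has expectation 1.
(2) A full measurement returns |01> with probability 0.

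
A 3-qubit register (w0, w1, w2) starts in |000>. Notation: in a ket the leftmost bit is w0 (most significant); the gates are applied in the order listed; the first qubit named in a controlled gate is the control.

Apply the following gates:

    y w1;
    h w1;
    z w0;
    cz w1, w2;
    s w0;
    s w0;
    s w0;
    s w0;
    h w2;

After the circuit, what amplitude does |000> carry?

|000> carries amplitude I/2 in the final state. Key observation: gates 5-8 undo each other exactly, leaving only the rest of the circuit to track.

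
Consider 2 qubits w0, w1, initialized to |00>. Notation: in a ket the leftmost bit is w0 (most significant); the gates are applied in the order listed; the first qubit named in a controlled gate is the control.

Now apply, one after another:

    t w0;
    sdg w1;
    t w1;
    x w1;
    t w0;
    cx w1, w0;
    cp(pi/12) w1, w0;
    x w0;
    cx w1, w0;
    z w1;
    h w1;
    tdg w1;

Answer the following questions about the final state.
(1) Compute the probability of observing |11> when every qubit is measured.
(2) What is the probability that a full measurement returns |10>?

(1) Outcome |11> occurs with probability 1/2.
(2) A full measurement returns |10> with probability 1/2.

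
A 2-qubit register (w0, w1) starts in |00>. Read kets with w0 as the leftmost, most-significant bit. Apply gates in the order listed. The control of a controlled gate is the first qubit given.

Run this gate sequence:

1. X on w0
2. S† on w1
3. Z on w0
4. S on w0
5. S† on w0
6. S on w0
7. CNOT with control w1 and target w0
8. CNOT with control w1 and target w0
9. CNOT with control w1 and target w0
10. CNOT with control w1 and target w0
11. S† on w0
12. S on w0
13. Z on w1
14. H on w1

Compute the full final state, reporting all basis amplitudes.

The resulting statevector has amplitude 0 on |00>, 0 on |01>, -sqrt(2)*I/2 on |10>, -sqrt(2)*I/2 on |11>. Key observation: steps 5-12 multiply out to the identity, so the circuit reduces to the remaining gates.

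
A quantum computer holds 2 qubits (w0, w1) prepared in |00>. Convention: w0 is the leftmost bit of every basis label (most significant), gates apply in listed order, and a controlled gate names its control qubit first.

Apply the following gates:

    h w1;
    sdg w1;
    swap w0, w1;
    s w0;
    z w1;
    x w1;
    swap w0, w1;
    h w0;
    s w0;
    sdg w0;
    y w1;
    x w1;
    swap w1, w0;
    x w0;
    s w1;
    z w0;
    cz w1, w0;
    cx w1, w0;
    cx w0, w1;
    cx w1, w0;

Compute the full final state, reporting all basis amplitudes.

The resulting statevector has amplitude -I/2 on |00>, -I/2 on |01>, -1/2 on |10>, 1/2 on |11>.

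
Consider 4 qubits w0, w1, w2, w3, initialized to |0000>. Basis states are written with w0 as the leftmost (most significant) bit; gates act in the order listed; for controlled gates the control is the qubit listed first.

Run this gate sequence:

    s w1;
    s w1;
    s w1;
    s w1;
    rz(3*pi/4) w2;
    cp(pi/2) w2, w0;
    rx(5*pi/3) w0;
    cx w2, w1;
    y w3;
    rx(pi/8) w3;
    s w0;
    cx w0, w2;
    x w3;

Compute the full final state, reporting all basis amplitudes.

The final amplitudes are -sqrt(3)*exp(I*pi/8)*cos(pi/16)/2 on |0000>, sqrt(3)*exp(5*I*pi/8)*sin(pi/16)/2 on |0001>, exp(I*pi/8)*cos(pi/16)/2 on |1010>, -exp(5*I*pi/8)*sin(pi/16)/2 on |1011>, and 0 on every other basis state. Key observation: steps 1-4 multiply out to the identity, so the circuit reduces to the remaining gates.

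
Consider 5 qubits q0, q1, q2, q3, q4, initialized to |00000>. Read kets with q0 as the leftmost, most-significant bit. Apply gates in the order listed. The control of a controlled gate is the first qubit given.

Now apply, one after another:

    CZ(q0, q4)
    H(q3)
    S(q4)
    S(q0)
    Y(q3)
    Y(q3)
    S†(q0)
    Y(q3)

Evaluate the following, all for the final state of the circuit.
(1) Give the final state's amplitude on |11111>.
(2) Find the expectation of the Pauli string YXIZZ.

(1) The final state's coefficient on |11111> equals 0. Key observation: gates 4-7 undo each other exactly, leaving only the rest of the circuit to track.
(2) The observable YXIZZ averages to 0.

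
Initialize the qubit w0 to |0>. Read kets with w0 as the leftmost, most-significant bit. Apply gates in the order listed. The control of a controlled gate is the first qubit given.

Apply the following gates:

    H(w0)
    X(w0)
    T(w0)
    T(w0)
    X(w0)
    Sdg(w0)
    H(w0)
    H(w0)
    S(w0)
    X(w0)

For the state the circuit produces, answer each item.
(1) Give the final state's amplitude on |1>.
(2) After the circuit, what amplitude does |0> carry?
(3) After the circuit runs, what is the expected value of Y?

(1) The final state's coefficient on |1> equals sqrt(2)*I/2. Key observation: the block from step 5 through step 10 cancels to the identity and can be dropped.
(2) The amplitude on |0> is sqrt(2)/2.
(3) The observable Y averages to 1.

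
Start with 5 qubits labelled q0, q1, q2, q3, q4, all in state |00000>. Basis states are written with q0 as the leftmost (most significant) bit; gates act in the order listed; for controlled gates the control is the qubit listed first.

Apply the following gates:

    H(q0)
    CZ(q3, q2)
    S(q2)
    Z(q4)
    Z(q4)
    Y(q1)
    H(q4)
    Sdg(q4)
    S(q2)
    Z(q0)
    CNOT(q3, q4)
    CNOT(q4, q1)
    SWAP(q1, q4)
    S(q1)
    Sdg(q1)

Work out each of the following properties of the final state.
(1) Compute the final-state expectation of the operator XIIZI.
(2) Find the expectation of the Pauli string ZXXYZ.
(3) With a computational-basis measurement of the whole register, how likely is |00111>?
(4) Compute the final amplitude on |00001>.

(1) The observable XIIZI averages to -1.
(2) The expectation value of ZXXYZ is 0.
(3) A full measurement returns |00111> with probability 0.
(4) |00001> carries amplitude I/2 in the final state.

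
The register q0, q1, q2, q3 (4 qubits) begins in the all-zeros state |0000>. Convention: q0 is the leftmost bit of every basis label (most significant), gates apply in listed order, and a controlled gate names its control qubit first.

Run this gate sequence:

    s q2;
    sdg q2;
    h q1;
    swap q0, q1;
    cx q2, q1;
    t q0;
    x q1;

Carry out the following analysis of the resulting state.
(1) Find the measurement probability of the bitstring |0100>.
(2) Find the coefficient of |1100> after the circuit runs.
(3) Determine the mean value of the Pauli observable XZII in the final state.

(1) A full measurement returns |0100> with probability 1/2. Key observation: gates 1-2 undo each other exactly, leaving only the rest of the circuit to track.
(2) |1100> carries amplitude sqrt(2)*exp(I*pi/4)/2 in the final state.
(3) The expectation value of XZII is -sqrt(2)/2.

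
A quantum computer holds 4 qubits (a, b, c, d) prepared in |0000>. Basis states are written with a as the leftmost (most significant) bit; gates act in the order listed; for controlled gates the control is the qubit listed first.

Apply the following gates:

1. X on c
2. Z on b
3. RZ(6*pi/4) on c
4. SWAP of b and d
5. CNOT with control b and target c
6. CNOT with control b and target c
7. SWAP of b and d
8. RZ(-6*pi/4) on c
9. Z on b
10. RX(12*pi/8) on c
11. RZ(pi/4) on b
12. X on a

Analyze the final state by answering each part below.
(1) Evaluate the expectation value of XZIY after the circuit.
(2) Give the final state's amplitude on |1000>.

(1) The expectation value of XZIY is 0. Key observation: steps 2-9 multiply out to the identity, so the circuit reduces to the remaining gates.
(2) |1000> carries amplitude -sqrt(2)*exp(3*I*pi/8)/2 in the final state.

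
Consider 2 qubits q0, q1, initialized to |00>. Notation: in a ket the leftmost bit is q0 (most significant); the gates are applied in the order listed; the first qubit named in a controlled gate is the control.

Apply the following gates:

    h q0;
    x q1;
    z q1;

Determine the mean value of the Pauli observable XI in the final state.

The expectation value of XI is 1.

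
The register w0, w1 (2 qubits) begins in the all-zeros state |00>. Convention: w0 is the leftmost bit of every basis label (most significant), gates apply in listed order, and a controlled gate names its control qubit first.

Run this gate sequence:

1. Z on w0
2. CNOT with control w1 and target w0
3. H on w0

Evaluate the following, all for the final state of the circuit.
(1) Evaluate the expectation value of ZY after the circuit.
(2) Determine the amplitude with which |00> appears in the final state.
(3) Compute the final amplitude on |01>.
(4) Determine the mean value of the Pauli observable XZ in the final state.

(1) In the final state, ZY has expectation 0.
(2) |00> carries amplitude sqrt(2)/2 in the final state.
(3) The amplitude on |01> is 0.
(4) In the final state, XZ has expectation 1.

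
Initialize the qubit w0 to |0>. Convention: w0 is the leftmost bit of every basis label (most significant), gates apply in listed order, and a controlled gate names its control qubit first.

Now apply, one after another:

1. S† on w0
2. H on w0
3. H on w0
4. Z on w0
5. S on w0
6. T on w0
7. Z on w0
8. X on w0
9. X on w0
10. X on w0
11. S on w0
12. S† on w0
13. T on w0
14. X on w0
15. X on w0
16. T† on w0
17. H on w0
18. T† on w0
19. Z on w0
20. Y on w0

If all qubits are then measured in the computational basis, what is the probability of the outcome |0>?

The probability of measuring |0> is 1/2.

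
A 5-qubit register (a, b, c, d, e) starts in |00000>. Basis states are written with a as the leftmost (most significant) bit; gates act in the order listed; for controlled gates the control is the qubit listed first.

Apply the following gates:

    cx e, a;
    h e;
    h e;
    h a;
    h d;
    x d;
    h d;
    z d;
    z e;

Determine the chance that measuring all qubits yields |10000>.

The probability of measuring |10000> is 1/2. Key observation: the block from step 5 through step 8 cancels to the identity and can be dropped.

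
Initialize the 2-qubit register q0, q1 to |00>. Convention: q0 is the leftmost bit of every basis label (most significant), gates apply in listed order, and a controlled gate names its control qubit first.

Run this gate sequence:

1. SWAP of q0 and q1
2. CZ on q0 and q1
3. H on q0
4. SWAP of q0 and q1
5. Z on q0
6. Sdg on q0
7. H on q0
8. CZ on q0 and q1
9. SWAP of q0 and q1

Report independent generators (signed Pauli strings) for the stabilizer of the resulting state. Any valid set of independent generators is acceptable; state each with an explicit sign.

The stabilizer group can be generated by +XZ, +ZX, among other valid generating sets.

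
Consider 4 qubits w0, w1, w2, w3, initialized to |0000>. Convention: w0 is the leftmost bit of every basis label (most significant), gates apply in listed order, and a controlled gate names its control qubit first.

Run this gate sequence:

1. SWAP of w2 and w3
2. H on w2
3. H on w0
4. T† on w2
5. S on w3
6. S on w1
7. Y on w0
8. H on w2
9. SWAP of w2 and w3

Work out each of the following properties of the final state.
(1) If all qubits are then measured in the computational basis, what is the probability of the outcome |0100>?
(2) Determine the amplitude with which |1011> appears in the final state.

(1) A full measurement returns |0100> with probability 0.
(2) |1011> carries amplitude 0 in the final state.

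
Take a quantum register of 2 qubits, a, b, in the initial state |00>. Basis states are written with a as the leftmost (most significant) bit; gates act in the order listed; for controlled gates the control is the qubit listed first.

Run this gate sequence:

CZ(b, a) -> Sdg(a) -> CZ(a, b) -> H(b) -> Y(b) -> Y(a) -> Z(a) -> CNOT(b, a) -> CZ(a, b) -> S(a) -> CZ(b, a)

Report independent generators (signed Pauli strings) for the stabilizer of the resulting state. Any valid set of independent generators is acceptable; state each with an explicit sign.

The final state is stabilized by the group generated by +XY, -ZZ; other independent generating sets are equally valid.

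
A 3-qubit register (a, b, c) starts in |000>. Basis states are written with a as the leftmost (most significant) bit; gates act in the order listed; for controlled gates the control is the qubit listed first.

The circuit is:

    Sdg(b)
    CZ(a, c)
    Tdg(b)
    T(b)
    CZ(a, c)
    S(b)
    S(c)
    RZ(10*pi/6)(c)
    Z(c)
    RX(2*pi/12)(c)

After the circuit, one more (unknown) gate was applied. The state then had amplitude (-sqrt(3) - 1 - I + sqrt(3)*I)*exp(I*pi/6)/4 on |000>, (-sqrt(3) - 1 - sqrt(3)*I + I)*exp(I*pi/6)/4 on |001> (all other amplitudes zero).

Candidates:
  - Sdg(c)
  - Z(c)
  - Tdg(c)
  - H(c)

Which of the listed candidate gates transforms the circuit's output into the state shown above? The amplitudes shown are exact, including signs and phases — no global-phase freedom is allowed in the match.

The unique candidate consistent with the amplitudes is H(c).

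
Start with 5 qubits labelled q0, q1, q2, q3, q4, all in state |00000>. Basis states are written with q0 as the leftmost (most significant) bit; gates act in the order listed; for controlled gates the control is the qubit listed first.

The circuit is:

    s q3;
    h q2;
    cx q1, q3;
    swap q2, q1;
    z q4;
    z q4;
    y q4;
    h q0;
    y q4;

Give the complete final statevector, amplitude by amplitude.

After the circuit, the state carries amplitude 1/2 on |00000>, 1/2 on |01000>, 1/2 on |10000>, 1/2 on |11000>, and 0 on every other basis state.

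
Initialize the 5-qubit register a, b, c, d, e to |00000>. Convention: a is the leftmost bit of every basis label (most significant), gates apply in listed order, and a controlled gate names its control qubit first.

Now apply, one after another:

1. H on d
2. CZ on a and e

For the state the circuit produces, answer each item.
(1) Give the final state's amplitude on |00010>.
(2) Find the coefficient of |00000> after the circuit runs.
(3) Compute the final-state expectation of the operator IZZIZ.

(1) |00010> carries amplitude sqrt(2)/2 in the final state.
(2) The final state's coefficient on |00000> equals sqrt(2)/2.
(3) The expectation value of IZZIZ is 1.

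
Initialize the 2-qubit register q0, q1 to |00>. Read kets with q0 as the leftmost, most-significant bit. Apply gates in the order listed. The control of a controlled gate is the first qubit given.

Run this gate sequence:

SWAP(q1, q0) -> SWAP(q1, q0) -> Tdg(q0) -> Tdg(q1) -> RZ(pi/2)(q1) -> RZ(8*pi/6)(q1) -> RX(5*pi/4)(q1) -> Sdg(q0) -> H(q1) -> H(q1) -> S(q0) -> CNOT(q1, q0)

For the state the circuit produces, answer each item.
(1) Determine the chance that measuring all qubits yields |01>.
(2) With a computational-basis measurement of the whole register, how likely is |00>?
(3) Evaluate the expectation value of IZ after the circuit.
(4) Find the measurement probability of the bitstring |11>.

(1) The probability of measuring |01> is 0. Key observation: gates 8-11 undo each other exactly, leaving only the rest of the circuit to track.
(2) Outcome |00> occurs with probability 1/2 - sqrt(2)/4.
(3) In the final state, IZ has expectation -sqrt(2)/2.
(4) The probability of measuring |11> is sqrt(2)/4 + 1/2.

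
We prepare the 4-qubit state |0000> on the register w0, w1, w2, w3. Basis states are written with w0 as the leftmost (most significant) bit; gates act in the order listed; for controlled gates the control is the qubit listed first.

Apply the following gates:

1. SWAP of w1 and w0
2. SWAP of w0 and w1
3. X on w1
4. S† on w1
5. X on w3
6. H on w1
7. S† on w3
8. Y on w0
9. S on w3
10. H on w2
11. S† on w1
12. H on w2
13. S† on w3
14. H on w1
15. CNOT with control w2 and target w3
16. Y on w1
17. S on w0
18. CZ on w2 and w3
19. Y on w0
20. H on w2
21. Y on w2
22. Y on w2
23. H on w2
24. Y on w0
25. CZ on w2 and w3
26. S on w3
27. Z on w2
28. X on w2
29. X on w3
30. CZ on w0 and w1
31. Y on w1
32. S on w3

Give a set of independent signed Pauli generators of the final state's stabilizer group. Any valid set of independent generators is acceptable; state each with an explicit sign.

The stabilizer group can be generated by +IYII, -ZIII, -IIZI, +IIIZ, among other valid generating sets.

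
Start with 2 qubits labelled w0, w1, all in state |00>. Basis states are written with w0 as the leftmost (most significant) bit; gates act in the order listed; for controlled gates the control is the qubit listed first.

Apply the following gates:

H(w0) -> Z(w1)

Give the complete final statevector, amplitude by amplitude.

The resulting statevector has amplitude sqrt(2)/2 on |00>, 0 on |01>, sqrt(2)/2 on |10>, 0 on |11>.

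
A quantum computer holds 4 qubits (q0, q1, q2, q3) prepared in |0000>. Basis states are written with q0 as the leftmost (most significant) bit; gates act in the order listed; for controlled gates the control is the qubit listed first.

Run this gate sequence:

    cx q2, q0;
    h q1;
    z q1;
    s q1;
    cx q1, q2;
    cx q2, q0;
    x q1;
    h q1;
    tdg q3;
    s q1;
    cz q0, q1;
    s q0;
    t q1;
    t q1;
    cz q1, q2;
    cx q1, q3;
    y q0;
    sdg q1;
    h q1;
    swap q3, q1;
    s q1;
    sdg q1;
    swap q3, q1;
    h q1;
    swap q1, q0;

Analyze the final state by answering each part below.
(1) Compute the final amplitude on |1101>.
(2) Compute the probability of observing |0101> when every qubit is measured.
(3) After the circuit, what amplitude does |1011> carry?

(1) |1101> carries amplitude 1/2 in the final state. Key observation: the block from step 19 through step 24 cancels to the identity and can be dropped.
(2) A full measurement returns |0101> with probability 0.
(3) The amplitude on |1011> is 1/2.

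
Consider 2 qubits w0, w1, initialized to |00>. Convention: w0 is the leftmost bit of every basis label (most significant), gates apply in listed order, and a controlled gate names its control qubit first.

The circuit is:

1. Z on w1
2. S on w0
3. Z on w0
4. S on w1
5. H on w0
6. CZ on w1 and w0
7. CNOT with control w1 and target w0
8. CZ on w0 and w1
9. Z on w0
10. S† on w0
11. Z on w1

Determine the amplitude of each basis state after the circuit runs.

The resulting statevector has amplitude sqrt(2)/2 on |00>, 0 on |01>, sqrt(2)*I/2 on |10>, 0 on |11>.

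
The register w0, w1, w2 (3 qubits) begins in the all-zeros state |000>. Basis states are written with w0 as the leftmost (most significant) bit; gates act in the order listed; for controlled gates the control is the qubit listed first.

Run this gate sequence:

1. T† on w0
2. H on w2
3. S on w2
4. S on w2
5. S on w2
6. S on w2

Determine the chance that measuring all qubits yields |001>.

The probability of measuring |001> is 1/2. Key observation: gates 3-6 undo each other exactly, leaving only the rest of the circuit to track.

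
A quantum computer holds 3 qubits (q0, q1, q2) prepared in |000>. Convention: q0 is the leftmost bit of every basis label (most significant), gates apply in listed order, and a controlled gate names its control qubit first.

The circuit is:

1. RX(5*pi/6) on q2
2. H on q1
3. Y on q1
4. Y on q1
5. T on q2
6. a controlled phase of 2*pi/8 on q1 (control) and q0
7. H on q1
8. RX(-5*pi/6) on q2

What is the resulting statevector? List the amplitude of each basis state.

The final amplitudes are -sqrt(3)/4 + 1/2 + sqrt(3)*exp(I*pi/4)/4 + exp(I*pi/4)/2 on |000>, -exp(3*I*pi/4)/4 + I/4 on |001>, and 0 on every other basis state.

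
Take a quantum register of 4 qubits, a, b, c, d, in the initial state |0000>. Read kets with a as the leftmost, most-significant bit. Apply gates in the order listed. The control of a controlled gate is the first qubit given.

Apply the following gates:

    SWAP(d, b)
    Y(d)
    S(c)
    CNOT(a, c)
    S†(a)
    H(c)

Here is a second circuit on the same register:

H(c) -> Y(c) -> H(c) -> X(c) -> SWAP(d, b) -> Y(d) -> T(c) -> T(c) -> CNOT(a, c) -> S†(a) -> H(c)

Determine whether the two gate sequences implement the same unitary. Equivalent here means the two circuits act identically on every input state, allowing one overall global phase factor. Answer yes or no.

No — the two circuits implement different unitaries, even allowing a global phase.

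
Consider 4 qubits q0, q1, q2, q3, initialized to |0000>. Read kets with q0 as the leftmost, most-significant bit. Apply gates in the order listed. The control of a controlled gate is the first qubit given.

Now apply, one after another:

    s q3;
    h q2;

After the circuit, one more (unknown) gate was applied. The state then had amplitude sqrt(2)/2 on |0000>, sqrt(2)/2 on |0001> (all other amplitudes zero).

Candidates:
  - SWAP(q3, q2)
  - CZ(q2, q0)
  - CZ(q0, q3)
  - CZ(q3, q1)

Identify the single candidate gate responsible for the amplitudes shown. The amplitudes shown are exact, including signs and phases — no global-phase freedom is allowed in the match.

The applied gate was SWAP(q3, q2).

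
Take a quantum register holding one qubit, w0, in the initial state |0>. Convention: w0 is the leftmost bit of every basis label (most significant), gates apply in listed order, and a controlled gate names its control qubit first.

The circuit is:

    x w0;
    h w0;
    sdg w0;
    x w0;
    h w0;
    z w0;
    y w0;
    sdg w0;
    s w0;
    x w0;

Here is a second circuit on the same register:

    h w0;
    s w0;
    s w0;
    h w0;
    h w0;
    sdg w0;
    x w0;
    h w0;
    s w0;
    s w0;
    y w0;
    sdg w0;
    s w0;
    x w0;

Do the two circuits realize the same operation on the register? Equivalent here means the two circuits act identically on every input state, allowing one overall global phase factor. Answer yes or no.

Yes — the two circuits implement the same unitary up to a global phase.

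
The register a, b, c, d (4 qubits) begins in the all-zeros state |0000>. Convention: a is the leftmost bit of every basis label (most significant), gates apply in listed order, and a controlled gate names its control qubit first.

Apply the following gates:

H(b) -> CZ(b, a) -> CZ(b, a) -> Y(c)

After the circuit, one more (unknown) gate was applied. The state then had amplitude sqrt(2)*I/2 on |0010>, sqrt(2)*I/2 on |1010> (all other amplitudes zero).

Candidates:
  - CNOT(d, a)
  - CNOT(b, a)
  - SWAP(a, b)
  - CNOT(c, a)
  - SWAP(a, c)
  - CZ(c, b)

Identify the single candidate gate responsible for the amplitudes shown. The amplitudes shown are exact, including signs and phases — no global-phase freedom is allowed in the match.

The unique candidate consistent with the amplitudes is SWAP(a, b). Key observation: steps 2-3 multiply out to the identity, so the circuit reduces to the remaining gates.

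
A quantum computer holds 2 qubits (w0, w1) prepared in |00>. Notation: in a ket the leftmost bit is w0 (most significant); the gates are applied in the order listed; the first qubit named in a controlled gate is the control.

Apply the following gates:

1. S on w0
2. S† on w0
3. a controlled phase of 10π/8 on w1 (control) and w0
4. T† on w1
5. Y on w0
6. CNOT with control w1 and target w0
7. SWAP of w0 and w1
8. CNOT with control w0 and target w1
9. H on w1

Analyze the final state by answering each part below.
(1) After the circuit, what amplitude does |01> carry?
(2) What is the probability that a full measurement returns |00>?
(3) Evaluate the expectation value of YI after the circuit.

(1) The final state's coefficient on |01> equals -sqrt(2)*I/2. Key observation: gates 1-2 undo each other exactly, leaving only the rest of the circuit to track.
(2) Outcome |00> occurs with probability 1/2.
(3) In the final state, YI has expectation 0.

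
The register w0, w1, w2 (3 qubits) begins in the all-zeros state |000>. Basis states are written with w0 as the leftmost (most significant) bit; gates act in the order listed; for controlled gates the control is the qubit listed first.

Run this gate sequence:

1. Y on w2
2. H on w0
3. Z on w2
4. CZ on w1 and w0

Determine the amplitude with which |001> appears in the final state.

|001> carries amplitude -sqrt(2)*I/2 in the final state.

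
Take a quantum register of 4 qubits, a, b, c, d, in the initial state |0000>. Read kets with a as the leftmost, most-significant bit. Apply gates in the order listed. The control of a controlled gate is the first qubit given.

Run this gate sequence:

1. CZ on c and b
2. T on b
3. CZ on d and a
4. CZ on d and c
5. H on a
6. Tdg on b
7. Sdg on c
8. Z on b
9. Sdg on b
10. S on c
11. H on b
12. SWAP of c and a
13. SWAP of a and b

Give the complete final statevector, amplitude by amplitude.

The resulting statevector has amplitude 1/2 on |0000>, 1/2 on |0010>, 1/2 on |1000>, 1/2 on |1010>, and 0 on every other basis state.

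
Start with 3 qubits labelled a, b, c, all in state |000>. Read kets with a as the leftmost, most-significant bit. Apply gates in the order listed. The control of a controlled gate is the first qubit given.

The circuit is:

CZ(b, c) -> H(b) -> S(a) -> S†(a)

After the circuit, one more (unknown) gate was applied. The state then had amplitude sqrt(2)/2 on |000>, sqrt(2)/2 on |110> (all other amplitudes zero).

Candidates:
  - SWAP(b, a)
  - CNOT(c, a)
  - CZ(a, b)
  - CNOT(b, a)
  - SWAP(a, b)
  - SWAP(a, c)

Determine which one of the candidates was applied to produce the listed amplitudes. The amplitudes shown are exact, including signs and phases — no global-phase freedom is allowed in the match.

The applied gate was CNOT(b, a). Key observation: gates 3-4 undo each other exactly, leaving only the rest of the circuit to track.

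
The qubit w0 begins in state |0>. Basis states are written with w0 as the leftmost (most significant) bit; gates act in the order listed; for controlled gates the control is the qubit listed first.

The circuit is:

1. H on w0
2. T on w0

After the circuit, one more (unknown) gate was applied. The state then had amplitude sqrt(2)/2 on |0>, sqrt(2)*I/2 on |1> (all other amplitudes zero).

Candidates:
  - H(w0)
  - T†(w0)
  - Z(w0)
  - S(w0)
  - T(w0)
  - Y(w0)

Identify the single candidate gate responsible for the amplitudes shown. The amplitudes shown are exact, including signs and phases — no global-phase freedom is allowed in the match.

The applied gate was T(w0).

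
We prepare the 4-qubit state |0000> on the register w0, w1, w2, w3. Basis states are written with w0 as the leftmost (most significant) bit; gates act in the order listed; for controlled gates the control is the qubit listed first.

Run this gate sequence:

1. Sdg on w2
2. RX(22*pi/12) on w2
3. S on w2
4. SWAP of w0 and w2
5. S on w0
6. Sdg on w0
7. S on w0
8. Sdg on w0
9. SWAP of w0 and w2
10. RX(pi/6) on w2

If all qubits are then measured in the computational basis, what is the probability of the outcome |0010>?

A full measurement returns |0010> with probability 1/8. Key observation: the block from step 4 through step 9 cancels to the identity and can be dropped.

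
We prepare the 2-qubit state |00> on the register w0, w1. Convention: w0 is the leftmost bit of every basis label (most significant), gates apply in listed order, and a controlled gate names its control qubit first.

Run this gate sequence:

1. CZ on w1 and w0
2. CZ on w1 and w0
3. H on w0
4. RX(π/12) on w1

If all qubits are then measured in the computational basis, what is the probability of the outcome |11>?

Outcome |11> occurs with probability -sqrt(6)/16 - sqrt(2)/16 + 1/4. Key observation: steps 1-2 multiply out to the identity, so the circuit reduces to the remaining gates.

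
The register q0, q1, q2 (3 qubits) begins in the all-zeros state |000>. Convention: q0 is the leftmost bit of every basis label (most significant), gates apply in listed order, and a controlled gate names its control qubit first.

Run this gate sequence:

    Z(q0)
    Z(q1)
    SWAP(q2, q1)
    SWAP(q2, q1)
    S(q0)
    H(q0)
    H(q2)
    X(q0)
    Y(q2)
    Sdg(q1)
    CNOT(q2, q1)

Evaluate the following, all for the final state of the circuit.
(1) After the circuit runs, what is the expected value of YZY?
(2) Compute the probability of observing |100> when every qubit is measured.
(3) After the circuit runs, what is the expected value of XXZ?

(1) In the final state, YZY has expectation 0. Key observation: steps 3-4 multiply out to the identity, so the circuit reduces to the remaining gates.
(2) A full measurement returns |100> with probability 1/4.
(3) In the final state, XXZ has expectation 0.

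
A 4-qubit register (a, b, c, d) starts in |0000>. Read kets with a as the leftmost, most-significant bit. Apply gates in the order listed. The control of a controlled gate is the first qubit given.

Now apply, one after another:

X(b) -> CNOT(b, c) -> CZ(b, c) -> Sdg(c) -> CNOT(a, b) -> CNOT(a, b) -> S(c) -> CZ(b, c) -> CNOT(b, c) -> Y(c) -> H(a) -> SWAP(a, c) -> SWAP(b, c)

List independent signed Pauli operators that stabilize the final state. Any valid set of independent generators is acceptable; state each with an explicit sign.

The final state is stabilized by the group generated by +IXII, -ZIII, -IIZI, +IIIZ; other independent generating sets are equally valid. Key observation: the block from step 2 through step 9 cancels to the identity and can be dropped.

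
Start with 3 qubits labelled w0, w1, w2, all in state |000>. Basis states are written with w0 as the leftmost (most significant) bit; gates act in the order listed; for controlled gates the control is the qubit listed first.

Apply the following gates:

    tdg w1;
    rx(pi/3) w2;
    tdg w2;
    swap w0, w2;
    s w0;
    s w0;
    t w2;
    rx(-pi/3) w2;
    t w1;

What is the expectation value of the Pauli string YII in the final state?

In the final state, YII has expectation sqrt(6)/4.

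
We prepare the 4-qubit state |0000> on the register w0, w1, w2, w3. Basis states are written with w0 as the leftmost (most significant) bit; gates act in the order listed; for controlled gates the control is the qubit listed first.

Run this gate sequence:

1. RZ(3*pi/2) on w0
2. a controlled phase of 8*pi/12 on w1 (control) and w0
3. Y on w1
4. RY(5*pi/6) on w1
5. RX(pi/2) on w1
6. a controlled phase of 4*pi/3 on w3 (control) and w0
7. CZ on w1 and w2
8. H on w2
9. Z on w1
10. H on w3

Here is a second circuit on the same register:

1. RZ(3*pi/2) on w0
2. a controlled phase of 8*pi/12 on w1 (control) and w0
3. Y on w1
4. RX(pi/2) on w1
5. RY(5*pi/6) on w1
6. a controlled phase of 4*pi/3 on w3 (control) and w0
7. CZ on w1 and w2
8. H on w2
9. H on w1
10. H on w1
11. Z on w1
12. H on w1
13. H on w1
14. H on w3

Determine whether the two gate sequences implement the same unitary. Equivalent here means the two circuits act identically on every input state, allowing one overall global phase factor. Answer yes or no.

No: there is an input state on which the two circuits produce genuinely different outputs (not merely differing by a phase).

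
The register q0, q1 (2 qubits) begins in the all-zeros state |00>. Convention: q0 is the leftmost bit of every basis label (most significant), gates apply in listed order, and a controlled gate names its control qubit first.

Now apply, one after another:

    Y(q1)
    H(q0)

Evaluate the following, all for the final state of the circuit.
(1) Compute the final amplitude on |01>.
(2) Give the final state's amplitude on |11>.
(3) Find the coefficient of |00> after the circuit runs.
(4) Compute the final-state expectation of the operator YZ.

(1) The final state's coefficient on |01> equals sqrt(2)*I/2.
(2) |11> carries amplitude sqrt(2)*I/2 in the final state.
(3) The final state's coefficient on |00> equals 0.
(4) The observable YZ averages to 0.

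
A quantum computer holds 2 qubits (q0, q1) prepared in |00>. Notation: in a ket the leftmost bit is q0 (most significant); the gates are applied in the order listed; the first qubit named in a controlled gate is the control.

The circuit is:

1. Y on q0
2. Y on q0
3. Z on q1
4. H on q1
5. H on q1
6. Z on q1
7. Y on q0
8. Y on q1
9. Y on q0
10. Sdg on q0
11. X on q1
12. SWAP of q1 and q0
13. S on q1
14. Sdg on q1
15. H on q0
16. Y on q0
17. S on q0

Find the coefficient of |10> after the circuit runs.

The amplitude on |10> is -sqrt(2)*I/2.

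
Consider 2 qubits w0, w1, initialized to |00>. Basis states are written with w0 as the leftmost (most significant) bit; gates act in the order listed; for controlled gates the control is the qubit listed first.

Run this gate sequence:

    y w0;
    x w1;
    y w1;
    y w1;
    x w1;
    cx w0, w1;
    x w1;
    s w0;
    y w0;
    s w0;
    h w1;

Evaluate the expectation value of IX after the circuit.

In the final state, IX has expectation 1. Key observation: steps 2-5 multiply out to the identity, so the circuit reduces to the remaining gates.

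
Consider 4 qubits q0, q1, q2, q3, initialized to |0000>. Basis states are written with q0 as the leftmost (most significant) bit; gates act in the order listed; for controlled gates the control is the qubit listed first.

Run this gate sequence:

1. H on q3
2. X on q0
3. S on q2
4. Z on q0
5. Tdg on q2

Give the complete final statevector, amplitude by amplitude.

The resulting statevector has amplitude -sqrt(2)/2 on |1000>, -sqrt(2)/2 on |1001>, and 0 on every other basis state.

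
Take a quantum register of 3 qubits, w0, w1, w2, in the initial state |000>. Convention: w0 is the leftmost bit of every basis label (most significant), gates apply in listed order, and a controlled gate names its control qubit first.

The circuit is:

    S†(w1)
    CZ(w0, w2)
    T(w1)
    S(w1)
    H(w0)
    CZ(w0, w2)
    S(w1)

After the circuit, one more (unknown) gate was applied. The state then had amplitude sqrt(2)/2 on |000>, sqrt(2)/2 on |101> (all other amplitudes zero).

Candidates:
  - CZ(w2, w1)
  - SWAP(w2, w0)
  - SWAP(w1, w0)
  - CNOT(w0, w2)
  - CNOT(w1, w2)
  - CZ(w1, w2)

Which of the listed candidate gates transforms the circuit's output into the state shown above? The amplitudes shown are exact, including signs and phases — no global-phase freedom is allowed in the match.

It was CNOT(w0, w2) that produced the state shown.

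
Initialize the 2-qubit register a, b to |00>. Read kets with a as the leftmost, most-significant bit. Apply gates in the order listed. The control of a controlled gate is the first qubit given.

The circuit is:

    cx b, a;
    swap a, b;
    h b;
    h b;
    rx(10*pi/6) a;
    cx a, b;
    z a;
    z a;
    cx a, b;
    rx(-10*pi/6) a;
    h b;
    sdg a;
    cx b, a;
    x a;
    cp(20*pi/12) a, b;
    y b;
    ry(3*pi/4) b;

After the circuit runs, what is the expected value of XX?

The expectation value of XX is sqrt(2)/2.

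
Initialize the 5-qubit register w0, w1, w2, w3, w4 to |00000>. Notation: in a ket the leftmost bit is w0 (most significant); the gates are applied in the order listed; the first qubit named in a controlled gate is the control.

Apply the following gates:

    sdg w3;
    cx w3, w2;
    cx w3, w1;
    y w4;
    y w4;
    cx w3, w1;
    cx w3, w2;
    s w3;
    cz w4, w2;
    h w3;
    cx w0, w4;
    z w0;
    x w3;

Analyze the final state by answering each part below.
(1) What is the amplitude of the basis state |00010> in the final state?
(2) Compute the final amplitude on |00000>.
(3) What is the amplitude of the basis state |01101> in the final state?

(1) |00010> carries amplitude sqrt(2)/2 in the final state.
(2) |00000> carries amplitude sqrt(2)/2 in the final state.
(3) The final state's coefficient on |01101> equals 0.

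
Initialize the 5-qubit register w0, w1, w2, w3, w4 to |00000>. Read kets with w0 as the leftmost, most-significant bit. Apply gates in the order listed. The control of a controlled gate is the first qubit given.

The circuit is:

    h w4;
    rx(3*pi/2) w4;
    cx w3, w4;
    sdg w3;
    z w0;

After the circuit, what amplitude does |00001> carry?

|00001> carries amplitude -1/2 - I/2 in the final state.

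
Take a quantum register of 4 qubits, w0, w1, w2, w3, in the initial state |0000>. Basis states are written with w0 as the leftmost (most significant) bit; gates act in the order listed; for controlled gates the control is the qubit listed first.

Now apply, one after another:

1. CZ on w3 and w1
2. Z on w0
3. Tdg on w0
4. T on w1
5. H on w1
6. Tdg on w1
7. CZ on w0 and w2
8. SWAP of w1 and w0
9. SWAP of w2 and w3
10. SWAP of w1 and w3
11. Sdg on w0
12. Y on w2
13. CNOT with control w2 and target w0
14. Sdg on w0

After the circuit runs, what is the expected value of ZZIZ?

The observable ZZIZ averages to 0.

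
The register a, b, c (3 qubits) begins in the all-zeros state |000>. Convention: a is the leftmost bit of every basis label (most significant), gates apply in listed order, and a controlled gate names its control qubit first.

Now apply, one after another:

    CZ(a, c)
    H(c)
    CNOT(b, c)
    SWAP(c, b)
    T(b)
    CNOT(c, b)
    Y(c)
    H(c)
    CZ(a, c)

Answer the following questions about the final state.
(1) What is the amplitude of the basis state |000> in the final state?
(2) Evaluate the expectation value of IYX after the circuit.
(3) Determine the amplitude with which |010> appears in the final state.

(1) |000> carries amplitude I/2 in the final state.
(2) In the final state, IYX has expectation -sqrt(2)/2.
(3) The amplitude on |010> is exp(3*I*pi/4)/2.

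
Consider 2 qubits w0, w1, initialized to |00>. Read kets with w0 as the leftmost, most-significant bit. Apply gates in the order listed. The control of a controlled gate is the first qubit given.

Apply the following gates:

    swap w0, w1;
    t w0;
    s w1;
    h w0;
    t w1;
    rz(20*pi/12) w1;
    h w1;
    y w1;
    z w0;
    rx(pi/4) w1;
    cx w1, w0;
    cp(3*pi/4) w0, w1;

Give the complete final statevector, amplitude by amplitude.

The final amplitudes are -sqrt(2 - sqrt(2))*exp(I*pi/6)/4 + sqrt(sqrt(2) + 2)*exp(2*I*pi/3)/4 on |00>, -sqrt(2 - sqrt(2))*exp(I*pi/6)/4 + sqrt(sqrt(2) + 2)*exp(2*I*pi/3)/4 on |01>, -sqrt(sqrt(2) + 2)*exp(2*I*pi/3)/4 + sqrt(2 - sqrt(2))*exp(I*pi/6)/4 on |10>, (sqrt(sqrt(2) + 2) + I*sqrt(2 - sqrt(2)))*exp(5*I*pi/12)/4 on |11>.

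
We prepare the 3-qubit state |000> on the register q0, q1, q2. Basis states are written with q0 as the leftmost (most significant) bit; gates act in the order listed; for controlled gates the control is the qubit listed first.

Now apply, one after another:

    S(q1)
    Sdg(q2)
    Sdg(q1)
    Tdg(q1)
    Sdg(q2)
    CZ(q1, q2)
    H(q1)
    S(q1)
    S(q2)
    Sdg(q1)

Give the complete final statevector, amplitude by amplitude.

The final amplitudes are sqrt(2)/2 on |000>, sqrt(2)/2 on |010>, and 0 on every other basis state.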